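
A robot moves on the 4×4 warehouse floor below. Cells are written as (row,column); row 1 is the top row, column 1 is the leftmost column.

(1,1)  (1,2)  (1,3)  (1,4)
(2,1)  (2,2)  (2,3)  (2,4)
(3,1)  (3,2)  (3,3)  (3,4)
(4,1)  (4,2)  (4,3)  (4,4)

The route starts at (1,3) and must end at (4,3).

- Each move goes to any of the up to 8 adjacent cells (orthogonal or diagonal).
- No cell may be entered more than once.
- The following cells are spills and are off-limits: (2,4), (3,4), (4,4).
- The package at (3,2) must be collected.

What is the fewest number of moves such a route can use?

Any route passes through (3,2) somewhere between (1,3) and (4,3). Summing Chebyshev distances along the two legs ((1,3) → (3,2) → (4,3)) gives a lower bound of 2 + 1 = 3 moves.
A route of 3 moves achieves this: (1,3) → (2,2) → (3,2) → (4,3).
Since 3 matches the lower bound, it is optimal.

3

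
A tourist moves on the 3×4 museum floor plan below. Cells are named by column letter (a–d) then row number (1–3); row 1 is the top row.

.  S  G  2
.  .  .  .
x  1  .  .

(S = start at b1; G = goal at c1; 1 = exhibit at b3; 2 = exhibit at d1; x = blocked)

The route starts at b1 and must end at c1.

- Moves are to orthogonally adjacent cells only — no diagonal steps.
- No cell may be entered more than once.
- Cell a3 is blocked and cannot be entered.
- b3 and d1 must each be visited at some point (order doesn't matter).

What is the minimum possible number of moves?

7

Any route passes through b3 and d1 in some order between b1 and c1. Summing Manhattan distances along each leg and taking the cheapest ordering (b1 → b3 → d1 → c1) gives a lower bound of 2 + 4 + 1 = 7 moves.
A route of 7 moves achieves this: b1 → b2 → b3 → c3 → c2 → d2 → d1 → c1.
Since 7 matches the lower bound, it is optimal.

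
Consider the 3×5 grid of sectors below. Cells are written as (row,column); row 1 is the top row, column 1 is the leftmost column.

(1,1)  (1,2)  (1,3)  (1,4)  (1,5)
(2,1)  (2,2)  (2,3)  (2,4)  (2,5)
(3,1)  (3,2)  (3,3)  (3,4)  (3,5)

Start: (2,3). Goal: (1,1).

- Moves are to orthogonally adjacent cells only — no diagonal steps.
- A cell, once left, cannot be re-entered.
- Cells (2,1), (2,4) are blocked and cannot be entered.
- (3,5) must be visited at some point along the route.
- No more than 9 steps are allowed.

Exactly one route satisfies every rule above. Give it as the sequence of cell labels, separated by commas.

The 9-move cap with required stops at (3,5) leaves no slack for detours.
Route from (2,3): down 1 to (3,3), right 2 to (3,5), up 2 to (1,5), left 4 to (1,1) — 9 moves in all.
Check: all required cells visited; 9 ≤ 9 moves.

(2,3), (3,3), (3,4), (3,5), (2,5), (1,5), (1,4), (1,3), (1,2), (1,1)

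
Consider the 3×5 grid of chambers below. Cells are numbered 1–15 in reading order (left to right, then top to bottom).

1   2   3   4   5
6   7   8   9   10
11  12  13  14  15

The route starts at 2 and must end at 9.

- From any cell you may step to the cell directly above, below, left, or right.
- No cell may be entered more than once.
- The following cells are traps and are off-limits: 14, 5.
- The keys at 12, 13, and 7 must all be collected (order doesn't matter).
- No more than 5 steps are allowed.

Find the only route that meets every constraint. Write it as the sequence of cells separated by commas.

The 5-move cap with required stops at 12, 13, 7 leaves no slack for detours.
Route from 2: 2× down (reaching 12), right to 13, up to 8, right to 9 — 5 moves in all.
Check: all required cells visited; 5 ≤ 5 moves.

2, 7, 12, 13, 8, 9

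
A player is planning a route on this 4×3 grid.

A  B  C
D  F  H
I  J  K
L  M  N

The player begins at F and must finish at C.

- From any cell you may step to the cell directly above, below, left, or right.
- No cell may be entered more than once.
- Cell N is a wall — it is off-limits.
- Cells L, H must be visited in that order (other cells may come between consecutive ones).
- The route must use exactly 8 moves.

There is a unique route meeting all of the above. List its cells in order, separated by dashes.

F - D - I - L - M - J - K - H - C

The waypoints must appear in the order L, H, with no cell reused.
Route from F: left 1 to D, down 2 to L, right 1 to M, up 1 to J, right 1 to K, up 2 to C — 8 moves in all.
Check: order respected (L at step 3, H at step 7); 8 moves as required.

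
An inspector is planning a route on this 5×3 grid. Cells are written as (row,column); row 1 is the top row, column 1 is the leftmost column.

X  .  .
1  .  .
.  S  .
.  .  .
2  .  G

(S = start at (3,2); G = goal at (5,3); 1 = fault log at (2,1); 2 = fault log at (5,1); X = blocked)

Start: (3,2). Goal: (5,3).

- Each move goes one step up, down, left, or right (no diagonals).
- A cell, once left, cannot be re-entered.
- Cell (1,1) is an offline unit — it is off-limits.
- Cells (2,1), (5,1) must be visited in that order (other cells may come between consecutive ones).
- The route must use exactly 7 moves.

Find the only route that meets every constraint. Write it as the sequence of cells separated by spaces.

The waypoints must appear in the order (2,1), (5,1), with no cell reused.
Route from (3,2): up 1 to (2,2), left 1 to (2,1), down 3 to (5,1), right 2 to (5,3) — 7 moves in all.
Check: order respected (1 at step 2, 2 at step 5); 7 moves as required.

(3,2) (2,2) (2,1) (3,1) (4,1) (5,1) (5,2) (5,3)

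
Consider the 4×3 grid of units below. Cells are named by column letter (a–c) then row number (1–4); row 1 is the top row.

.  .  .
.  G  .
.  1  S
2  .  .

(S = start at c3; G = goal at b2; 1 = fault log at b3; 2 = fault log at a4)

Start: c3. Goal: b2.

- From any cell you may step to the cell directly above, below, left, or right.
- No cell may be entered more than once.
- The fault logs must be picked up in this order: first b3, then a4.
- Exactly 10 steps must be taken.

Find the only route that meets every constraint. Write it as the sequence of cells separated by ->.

The waypoints must appear in the order b3, a4, with no cell reused.
Route from c3: left to b3, down to b4, left to a4, 3× up (reaching a1), 2× right (reaching c1), down to c2, left to b2 — 10 moves in all.
Check: order respected (1 at step 1, 2 at step 3); 10 moves as required.

c3 -> b3 -> b4 -> a4 -> a3 -> a2 -> a1 -> b1 -> c1 -> c2 -> b2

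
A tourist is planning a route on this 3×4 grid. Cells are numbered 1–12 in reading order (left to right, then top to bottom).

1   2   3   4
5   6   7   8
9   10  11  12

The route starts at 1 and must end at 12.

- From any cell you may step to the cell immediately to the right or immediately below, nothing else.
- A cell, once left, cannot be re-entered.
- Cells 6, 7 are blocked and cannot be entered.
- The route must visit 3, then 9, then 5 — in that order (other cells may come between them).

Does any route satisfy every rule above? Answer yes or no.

9 lies to the left of 3, so going from 3 to 9 would need a leftward move — but moves only go right/down, so 3 cannot be visited before 9.

no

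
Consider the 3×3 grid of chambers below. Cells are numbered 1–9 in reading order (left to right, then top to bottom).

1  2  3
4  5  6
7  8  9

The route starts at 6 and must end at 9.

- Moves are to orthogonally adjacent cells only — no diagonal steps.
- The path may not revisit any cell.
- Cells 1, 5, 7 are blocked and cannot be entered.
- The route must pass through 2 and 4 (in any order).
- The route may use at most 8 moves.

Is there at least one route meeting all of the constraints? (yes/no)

The blocked cells wall 4 off from 6 completely — no sequence of moves reaches it at all, so no route can satisfy the rules.

no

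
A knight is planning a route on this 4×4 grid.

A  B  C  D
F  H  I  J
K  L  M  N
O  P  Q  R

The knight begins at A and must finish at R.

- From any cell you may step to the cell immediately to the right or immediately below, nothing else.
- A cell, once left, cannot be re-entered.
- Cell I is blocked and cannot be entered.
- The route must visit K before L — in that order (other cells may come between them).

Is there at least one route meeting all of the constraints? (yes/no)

yes

One route that works: A → F → K → L → P → Q → R.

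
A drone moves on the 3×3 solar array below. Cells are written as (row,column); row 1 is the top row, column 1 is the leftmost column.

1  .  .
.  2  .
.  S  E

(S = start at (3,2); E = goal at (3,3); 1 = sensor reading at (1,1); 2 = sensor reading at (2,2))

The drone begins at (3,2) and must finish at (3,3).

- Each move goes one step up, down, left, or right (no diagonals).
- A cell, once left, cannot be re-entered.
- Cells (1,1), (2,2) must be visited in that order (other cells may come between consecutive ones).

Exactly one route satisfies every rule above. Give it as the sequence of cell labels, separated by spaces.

(3,2) (3,1) (2,1) (1,1) (1,2) (2,2) (2,3) (3,3)

The waypoints must appear in the order (1,1), (2,2), with no cell reused.
Route from (3,2): left 1 to (3,1), up 2 to (1,1), right 1 to (1,2), down 1 to (2,2), right 1 to (2,3), down 1 to (3,3) — 7 moves in all.
Check: order respected (1 at step 3, 2 at step 5).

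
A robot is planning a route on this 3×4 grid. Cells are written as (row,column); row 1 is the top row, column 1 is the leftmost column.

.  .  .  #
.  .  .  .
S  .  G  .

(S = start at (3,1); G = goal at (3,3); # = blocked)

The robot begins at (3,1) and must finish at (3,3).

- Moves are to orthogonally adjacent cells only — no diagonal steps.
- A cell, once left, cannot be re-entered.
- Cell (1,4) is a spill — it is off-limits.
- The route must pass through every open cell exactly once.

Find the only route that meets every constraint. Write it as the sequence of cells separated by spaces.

(3,1) (3,2) (2,2) (2,1) (1,1) (1,2) (1,3) (2,3) (2,4) (3,4) (3,3)

Need to visit all 11 open cells exactly once, starting at (3,1) and ending at (3,3).
Route from (3,1): right to (3,2), up to (2,2), left to (2,1), up to (1,1), 2× right (reaching (1,3)), down to (2,3), right to (2,4), down to (3,4), left to (3,3) — 10 moves in all.
Check: all 11 open cells covered.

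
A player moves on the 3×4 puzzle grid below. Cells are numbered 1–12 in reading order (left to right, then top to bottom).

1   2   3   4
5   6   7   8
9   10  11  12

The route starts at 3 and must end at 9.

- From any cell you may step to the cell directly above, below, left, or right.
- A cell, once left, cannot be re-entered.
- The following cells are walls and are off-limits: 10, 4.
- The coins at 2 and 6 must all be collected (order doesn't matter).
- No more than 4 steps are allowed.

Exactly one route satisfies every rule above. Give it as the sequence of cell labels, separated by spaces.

3 2 6 5 9

The 4-move cap with required stops at 2, 6 leaves no slack for detours.
Route from 3: left to 2, down to 6, left to 5, down to 9 — 4 moves in all.
Check: all required cells visited; 4 ≤ 4 moves.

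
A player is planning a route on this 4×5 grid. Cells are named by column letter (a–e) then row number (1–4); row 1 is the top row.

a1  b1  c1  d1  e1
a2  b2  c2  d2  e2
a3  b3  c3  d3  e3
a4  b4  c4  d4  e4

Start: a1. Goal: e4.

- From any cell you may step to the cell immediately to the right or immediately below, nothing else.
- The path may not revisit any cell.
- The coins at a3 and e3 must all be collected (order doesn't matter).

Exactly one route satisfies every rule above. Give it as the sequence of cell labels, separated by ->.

a1 -> a2 -> a3 -> b3 -> c3 -> d3 -> e3 -> e4

Moves only go right or down, so the column and row indices never decrease.
Route from a1: down 2 to a3, right 4 to e3, down 1 to e4 — 7 moves in all.
Check: all required cells visited.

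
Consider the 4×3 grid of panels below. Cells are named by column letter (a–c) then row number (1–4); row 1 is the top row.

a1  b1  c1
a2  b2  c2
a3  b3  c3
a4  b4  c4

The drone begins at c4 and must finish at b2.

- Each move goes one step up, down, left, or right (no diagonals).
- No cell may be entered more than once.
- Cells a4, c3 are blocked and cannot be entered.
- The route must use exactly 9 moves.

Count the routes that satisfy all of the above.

1

Need simple routes of exactly 9 moves from c4 to b2 (Manhattan distance 3, so 3 moves are spent on a detour and 3 undoing it).
Enumerating: c4 b4 b3 a3 a2 a1 b1 c1 c2 b2.
That gives 1 route.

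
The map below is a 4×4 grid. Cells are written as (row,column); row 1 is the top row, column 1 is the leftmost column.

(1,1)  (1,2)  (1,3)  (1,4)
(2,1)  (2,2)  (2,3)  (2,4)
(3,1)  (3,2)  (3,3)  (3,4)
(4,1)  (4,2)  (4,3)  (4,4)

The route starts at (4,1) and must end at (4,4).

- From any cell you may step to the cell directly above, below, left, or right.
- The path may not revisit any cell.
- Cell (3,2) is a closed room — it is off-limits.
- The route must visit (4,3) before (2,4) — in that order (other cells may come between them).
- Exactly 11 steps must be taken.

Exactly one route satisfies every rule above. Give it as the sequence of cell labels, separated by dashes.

(4,1) - (4,2) - (4,3) - (3,3) - (2,3) - (2,2) - (1,2) - (1,3) - (1,4) - (2,4) - (3,4) - (4,4)

The waypoints must appear in the order (4,3), (2,4), with no cell reused.
Route from (4,1): 2× right (reaching (4,3)), 2× up (reaching (2,3)), left to (2,2), up to (1,2), 2× right (reaching (1,4)), 3× down (reaching (4,4)) — 11 moves in all.
Check: order respected ((4,3) at step 2, (2,4) at step 9); 11 moves as required.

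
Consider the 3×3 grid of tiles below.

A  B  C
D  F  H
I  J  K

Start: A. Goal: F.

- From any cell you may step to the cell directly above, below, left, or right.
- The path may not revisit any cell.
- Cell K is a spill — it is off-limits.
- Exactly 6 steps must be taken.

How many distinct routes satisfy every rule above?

0

Need simple routes of exactly 6 moves from A to F (Manhattan distance 2, so 2 moves are spent on a detour and 2 undoing it).
No route satisfies every constraint, so the count is 0.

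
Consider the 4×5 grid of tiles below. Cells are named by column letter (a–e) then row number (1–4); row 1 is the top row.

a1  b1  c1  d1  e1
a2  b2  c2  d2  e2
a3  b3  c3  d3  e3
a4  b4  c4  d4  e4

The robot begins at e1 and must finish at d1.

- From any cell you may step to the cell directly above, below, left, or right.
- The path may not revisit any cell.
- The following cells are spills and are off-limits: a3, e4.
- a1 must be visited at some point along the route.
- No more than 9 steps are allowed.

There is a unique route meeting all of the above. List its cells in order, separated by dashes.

The budget equals the shortest possible length, so every move has to be on a shortest route through the required cells.
Route from e1: down to e2, 4× left (reaching a2), up to a1, 3× right (reaching d1) — 9 moves in all.
Check: all required cells visited; 9 ≤ 9 moves.

e1 - e2 - d2 - c2 - b2 - a2 - a1 - b1 - c1 - d1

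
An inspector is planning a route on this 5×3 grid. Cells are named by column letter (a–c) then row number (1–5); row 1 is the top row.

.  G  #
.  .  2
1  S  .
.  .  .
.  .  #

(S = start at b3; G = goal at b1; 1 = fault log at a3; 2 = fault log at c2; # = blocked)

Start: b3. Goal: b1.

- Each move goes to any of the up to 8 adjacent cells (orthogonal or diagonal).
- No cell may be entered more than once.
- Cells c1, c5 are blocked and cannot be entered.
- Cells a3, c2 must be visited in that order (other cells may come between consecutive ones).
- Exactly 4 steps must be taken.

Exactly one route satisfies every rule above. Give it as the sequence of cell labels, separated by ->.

The waypoints must appear in the order a3, c2, with no cell reused.
Route from b3: left 1 to a3, up-right 1 to b2, right 1 to c2, up-left 1 to b1 — 4 moves in all.
Check: order respected (1 at step 1, 2 at step 3); 4 moves as required.

b3 -> a3 -> b2 -> c2 -> b1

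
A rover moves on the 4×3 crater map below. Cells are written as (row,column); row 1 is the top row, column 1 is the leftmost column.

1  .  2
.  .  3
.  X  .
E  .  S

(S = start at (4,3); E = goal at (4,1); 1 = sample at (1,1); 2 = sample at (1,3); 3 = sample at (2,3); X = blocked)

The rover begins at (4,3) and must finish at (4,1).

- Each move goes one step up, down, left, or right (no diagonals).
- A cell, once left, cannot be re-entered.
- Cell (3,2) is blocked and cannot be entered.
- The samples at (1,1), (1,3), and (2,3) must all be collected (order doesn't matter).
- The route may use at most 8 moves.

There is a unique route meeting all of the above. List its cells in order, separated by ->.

The budget equals the shortest possible length, so every move has to be on a shortest route through the required cells.
Route from (4,3): 3× up (reaching (1,3)), 2× left (reaching (1,1)), 3× down (reaching (4,1)) — 8 moves in all.
Check: all required cells visited; 8 ≤ 8 moves.

(4,3) -> (3,3) -> (2,3) -> (1,3) -> (1,2) -> (1,1) -> (2,1) -> (3,1) -> (4,1)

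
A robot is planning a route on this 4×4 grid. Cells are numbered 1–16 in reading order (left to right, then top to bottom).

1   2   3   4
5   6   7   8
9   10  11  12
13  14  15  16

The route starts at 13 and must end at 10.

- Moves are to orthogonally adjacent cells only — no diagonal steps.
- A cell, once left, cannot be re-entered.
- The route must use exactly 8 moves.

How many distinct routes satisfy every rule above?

Need simple routes of exactly 8 moves from 13 to 10 (Manhattan distance 2, so 3 moves are spent on a detour and 3 undoing it).
Branch systematically from the start, pruning whenever the remaining move budget drops below the Manhattan distance to 10 or differs from it in parity. Grouping the completions by first move — via 9: 6; via 14: 6 — and summing: 6 + 6 = 12.
That gives 12 routes.

12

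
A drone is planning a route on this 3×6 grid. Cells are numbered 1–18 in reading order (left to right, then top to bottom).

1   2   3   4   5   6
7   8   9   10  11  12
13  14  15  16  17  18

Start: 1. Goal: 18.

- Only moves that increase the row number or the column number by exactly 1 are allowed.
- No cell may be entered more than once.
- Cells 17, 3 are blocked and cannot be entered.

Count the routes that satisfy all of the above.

A right/down-only route from 1 to 18 makes exactly 2 down-moves and 5 right-moves in some order.
With no other constraints that would be C(7,2) = 21 routes.
Subtract routes through each blocked cell (inclusion–exclusion for overlaps): − through 3: 10 − through 17: 15 + through 3&17: 6 → 2.
That gives 2 routes.

2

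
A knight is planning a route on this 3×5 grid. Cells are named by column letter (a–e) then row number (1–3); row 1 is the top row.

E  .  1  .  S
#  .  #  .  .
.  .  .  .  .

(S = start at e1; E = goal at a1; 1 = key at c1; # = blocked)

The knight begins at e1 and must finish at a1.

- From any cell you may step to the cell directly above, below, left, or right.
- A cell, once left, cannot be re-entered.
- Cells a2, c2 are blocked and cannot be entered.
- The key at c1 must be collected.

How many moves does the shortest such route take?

Any route passes through c1 somewhere between e1 and a1. Summing Manhattan distances along the two legs (e1 → c1 → a1) gives a lower bound of 2 + 2 = 4 moves.
A route of 4 moves achieves this: e1 → d1 → c1 → b1 → a1.
Since 4 matches the lower bound, it is optimal.

4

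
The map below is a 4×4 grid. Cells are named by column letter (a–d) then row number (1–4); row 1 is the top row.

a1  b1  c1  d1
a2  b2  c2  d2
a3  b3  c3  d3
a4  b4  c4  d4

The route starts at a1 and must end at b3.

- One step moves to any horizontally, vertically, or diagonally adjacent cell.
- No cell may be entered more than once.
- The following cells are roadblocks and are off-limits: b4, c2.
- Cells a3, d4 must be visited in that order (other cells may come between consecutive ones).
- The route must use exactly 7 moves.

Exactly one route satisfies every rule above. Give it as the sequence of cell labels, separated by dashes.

a1 - a2 - a3 - b2 - c3 - d4 - c4 - b3

The waypoints must appear in the order a3, d4, with no cell reused.
Route from a1: down 2 to a3, up-right 1 to b2, down-right 2 to d4, left 1 to c4, up-left 1 to b3 — 7 moves in all.
Check: order respected (a3 at step 2, d4 at step 5); 7 moves as required.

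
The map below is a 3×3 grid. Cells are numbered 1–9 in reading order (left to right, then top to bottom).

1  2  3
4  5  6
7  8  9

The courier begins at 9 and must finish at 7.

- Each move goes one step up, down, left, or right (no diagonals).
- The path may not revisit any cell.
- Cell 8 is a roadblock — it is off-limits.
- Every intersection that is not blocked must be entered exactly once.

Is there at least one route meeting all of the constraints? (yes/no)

Colour the cells like a checkerboard: each orthogonal step flips colour, so a Hamiltonian route alternates colours. Here there are 5 cells of one colour and 3 of the other, with start on the same colour as the goal — the counts and endpoints can't be arranged into an alternating sequence of length 8, so no Hamiltonian route exists.

no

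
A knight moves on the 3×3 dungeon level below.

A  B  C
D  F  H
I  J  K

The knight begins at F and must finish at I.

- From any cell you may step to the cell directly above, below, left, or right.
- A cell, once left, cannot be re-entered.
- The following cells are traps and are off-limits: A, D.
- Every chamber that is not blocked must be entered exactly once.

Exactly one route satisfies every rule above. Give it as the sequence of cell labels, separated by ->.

Need to visit all 7 open cells exactly once, starting at F and ending at I.
Cell C has only two open neighbours (H and B), so the path must pass straight through it: one of those is the cell it's entered from and the other is where it exits.
Route from F: up 1 to B, right 1 to C, down 2 to K, left 2 to I — 6 moves in all.
Check: all 7 open cells covered.

F -> B -> C -> H -> K -> J -> I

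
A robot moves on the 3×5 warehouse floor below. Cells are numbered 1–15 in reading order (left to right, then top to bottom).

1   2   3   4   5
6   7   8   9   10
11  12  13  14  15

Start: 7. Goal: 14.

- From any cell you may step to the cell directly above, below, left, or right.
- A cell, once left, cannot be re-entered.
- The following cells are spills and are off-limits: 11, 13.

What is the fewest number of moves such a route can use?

The Manhattan distance from 7 to 14 is |2−3| + |2−4| = 3, so at least 3 moves are needed.
A route of 3 moves achieves this: 7 → 8 → 9 → 14.
Since 3 matches the lower bound, it is optimal.

3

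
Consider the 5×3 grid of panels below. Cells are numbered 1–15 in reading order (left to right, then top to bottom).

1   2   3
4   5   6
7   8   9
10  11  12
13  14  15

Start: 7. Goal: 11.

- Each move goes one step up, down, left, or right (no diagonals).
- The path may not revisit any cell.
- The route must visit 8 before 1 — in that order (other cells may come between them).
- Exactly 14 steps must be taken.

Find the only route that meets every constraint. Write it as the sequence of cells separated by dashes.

The waypoints must appear in the order 8, 1, with no cell reused.
Route from 7: right to 8, up to 5, left to 4, up to 1, 2× right (reaching 3), 4× down (reaching 15), 2× left (reaching 13), up to 10, right to 11 — 14 moves in all.
Check: order respected (8 at step 1, 1 at step 4); 14 moves as required.

7 - 8 - 5 - 4 - 1 - 2 - 3 - 6 - 9 - 12 - 15 - 14 - 13 - 10 - 11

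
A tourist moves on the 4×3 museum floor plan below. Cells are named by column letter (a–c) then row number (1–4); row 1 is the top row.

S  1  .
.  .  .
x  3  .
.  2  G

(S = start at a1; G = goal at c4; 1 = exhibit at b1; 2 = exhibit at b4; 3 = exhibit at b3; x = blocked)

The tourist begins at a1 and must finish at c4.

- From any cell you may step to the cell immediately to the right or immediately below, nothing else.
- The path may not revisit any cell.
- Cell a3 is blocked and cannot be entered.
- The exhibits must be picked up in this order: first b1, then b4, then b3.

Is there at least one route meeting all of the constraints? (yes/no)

no

b3 lies above b4, so going from b4 to b3 would need an upward move — but moves only go right/down, so b4 cannot be visited before b3.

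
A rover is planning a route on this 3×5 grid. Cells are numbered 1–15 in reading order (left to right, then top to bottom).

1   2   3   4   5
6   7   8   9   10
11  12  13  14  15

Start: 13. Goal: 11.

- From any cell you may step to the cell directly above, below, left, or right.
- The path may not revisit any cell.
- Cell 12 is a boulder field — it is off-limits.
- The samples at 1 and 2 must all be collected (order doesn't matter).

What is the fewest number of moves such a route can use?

Any route passes through 1 and 2 in some order between 13 and 11. Summing Manhattan distances along each leg and taking the cheapest ordering (13 → 2 → 1 → 11) gives a lower bound of 3 + 1 + 2 = 6 moves.
A route of 6 moves achieves this: 13 → 8 → 3 → 2 → 1 → 6 → 11.
Since 6 matches the lower bound, it is optimal.

6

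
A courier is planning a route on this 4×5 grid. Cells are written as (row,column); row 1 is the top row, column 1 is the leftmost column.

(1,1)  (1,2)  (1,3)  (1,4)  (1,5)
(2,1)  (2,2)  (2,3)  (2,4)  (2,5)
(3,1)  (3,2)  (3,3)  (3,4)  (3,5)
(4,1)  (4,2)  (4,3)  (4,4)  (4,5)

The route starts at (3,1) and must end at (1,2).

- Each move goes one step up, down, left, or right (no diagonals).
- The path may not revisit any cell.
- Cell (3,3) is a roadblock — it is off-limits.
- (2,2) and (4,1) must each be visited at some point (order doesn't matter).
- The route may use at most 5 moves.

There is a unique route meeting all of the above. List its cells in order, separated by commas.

(3,1), (4,1), (4,2), (3,2), (2,2), (1,2)

The budget equals the shortest possible length, so every move has to be on a shortest route through the required cells.
Route from (3,1): down to (4,1), right to (4,2), 3× up (reaching (1,2)) — 5 moves in all.
Check: all required cells visited; 5 ≤ 5 moves.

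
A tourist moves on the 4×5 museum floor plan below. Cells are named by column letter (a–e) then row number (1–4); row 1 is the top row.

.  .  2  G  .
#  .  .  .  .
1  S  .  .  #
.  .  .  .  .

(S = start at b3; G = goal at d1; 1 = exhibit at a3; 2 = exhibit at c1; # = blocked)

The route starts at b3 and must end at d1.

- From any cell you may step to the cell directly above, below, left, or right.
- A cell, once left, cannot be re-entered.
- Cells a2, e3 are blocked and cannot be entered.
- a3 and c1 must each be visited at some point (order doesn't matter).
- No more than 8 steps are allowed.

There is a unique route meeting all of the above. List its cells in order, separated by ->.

b3 -> a3 -> a4 -> b4 -> c4 -> c3 -> c2 -> c1 -> d1

Any route must reach a3 and c1 and still end at d1 within 8 moves, so the order of the required stops is forced.
Route from b3: left 1 to a3, down 1 to a4, right 2 to c4, up 3 to c1, right 1 to d1 — 8 moves in all.
Check: all required cells visited; 8 ≤ 8 moves.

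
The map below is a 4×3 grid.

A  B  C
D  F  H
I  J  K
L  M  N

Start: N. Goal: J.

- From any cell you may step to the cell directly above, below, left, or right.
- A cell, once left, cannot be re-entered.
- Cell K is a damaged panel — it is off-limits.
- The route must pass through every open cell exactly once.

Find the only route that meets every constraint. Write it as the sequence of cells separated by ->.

Need to visit all 11 open cells exactly once, starting at N and ending at J.
Route from N: left 2 to L, up 3 to A, right 2 to C, down 1 to H, left 1 to F, down 1 to J — 10 moves in all.
Check: all 11 open cells covered.

N -> M -> L -> I -> D -> A -> B -> C -> H -> F -> J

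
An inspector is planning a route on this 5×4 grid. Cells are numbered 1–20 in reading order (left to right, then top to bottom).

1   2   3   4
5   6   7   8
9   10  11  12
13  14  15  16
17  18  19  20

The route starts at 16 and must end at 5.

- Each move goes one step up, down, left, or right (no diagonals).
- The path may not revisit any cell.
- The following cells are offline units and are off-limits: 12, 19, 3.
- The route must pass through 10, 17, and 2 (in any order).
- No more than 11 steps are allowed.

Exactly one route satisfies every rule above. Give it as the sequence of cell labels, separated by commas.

16, 15, 14, 18, 17, 13, 9, 10, 6, 2, 1, 5

The budget equals the shortest possible length, so every move has to be on a shortest route through the required cells.
Route from 16: left 2 to 14, down 1 to 18, left 1 to 17, up 2 to 9, right 1 to 10, up 2 to 2, left 1 to 1, down 1 to 5 — 11 moves in all.
Check: all required cells visited; 11 ≤ 11 moves.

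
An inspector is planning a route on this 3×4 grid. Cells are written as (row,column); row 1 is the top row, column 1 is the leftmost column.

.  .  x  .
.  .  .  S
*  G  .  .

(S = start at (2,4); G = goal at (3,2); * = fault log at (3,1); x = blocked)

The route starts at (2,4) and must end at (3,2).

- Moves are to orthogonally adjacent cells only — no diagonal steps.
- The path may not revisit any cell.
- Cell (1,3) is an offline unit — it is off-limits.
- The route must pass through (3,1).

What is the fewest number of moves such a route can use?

Any route passes through (3,1) somewhere between (2,4) and (3,2). Summing Manhattan distances along the two legs ((2,4) → (3,1) → (3,2)) gives a lower bound of 4 + 1 = 5 moves.
A route of 5 moves achieves this: (2,4) → (2,3) → (2,2) → (2,1) → (3,1) → (3,2).
Since 5 matches the lower bound, it is optimal.

5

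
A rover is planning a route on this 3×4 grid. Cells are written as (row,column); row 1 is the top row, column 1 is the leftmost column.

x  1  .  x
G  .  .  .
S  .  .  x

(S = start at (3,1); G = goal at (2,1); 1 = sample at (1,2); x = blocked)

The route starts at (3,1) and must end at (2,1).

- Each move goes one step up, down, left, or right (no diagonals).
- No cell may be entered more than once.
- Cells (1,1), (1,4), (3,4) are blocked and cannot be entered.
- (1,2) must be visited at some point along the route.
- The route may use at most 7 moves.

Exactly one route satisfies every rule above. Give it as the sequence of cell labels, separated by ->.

(3,1) -> (3,2) -> (3,3) -> (2,3) -> (1,3) -> (1,2) -> (2,2) -> (2,1)

Any route must reach (1,2) and still end at (2,1) within 7 moves, so the order of the required stops is forced.
Route from (3,1): right 2 to (3,3), up 2 to (1,3), left 1 to (1,2), down 1 to (2,2), left 1 to (2,1) — 7 moves in all.
Check: all required cells visited; 7 ≤ 7 moves.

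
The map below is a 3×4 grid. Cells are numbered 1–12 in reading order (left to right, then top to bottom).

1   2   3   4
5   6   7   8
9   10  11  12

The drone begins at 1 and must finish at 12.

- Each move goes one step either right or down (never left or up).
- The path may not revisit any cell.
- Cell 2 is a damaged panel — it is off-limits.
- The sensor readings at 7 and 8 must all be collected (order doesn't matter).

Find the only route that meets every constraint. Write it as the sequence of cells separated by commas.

Moves only go right or down, so the column and row indices never decrease.
Route from 1: down 1 to 5, right 3 to 8, down 1 to 12 — 5 moves in all.
Check: all required cells visited.

1, 5, 6, 7, 8, 12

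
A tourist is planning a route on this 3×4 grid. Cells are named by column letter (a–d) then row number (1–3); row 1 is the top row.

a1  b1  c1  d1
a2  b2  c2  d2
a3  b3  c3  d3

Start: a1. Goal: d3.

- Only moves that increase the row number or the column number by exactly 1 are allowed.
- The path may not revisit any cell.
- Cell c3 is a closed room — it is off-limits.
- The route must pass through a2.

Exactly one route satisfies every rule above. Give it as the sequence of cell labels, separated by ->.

Moves only go right or down, so the column and row indices never decrease.
Route from a1: down to a2, 3× right (reaching d2), down to d3 — 5 moves in all.
Check: all required cells visited.

a1 -> a2 -> b2 -> c2 -> d2 -> d3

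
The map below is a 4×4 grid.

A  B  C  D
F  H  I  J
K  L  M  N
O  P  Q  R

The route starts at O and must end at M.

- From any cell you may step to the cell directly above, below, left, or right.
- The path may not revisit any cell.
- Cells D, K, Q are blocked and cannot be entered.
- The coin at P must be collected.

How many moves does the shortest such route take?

Any route passes through P somewhere between O and M. Summing Manhattan distances along the two legs (O → P → M) gives a lower bound of 1 + 2 = 3 moves.
A route of 3 moves achieves this: O → P → L → M.
Since 3 matches the lower bound, it is optimal.

3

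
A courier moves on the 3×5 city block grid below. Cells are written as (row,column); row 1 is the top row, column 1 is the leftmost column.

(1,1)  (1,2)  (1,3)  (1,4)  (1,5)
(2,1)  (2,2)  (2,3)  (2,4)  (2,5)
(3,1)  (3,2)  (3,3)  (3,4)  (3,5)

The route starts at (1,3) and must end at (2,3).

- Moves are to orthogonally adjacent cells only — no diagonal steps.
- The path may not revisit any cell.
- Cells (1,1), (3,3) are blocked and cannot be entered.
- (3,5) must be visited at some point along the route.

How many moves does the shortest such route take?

7

Any route passes through (3,5) somewhere between (1,3) and (2,3). Summing Manhattan distances along the two legs ((1,3) → (3,5) → (2,3)) gives a lower bound of 4 + 3 = 7 moves.
A route of 7 moves achieves this: (1,3) → (1,4) → (1,5) → (2,5) → (3,5) → (3,4) → (2,4) → (2,3).
Since 7 matches the lower bound, it is optimal.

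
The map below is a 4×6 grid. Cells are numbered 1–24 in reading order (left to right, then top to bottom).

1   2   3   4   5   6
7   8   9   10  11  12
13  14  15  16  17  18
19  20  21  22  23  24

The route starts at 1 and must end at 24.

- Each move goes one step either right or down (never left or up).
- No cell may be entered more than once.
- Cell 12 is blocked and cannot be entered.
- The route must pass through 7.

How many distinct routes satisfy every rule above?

20

A right/down-only route from 1 to 24 makes exactly 3 down-moves and 5 right-moves in some order.
With no other constraints that would be C(8,3) = 56 routes.
Split at 7 and multiply the segment counts (each segment already excludes blocked cells): 1→7: 1; 7→24: 20; product = 20.
That gives 20 routes.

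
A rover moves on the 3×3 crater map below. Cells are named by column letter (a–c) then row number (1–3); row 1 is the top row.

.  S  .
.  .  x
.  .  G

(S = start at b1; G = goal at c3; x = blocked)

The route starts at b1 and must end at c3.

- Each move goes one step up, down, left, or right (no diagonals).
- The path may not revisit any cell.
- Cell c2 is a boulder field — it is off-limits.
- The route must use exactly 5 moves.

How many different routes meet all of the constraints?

Need simple routes of exactly 5 moves from b1 to c3 (Manhattan distance 3, so 1 moves are spent on a detour and 1 undoing it).
Enumerating: b1 b2 a2 a3 b3 c3 | b1 a1 a2 a3 b3 c3 | b1 a1 a2 b2 b3 c3.
That gives 3 routes.

3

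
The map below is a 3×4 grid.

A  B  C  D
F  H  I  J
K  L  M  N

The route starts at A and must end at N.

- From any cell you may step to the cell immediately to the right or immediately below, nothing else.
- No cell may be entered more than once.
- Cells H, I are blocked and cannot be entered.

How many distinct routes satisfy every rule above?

2

A right/down-only route from A to N makes exactly 2 down-moves and 3 right-moves in some order.
With no other constraints that would be C(5,2) = 10 routes.
Subtract routes through each blocked cell (inclusion–exclusion for overlaps): − through H: 6 − through I: 6 + through H&I: 4 → 2.
That gives 2 routes.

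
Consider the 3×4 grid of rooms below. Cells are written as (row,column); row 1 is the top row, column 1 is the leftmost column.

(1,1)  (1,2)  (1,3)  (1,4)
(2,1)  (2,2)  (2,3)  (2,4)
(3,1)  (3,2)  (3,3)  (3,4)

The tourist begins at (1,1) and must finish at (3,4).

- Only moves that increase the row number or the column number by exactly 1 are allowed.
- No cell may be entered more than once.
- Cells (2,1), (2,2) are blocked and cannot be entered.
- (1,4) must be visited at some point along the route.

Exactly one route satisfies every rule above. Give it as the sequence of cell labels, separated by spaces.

(1,1) (1,2) (1,3) (1,4) (2,4) (3,4)

Moves only go right or down, so the column and row indices never decrease.
Route from (1,1): 3× right (reaching (1,4)), 2× down (reaching (3,4)) — 5 moves in all.
Check: all required cells visited.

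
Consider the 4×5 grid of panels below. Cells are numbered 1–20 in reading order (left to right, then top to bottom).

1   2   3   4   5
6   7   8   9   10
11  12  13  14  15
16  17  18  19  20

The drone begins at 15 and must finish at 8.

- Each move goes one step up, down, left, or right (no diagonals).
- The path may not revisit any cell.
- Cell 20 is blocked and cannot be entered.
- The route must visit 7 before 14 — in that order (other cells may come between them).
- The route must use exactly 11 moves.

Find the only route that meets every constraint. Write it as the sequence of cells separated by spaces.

15 10 5 4 3 2 7 12 13 14 9 8

The waypoints must appear in the order 7, 14, with no cell reused.
Route from 15: 2× up (reaching 5), 3× left (reaching 2), 2× down (reaching 12), 2× right (reaching 14), up to 9, left to 8 — 11 moves in all.
Check: order respected (7 at step 6, 14 at step 9); 11 moves as required.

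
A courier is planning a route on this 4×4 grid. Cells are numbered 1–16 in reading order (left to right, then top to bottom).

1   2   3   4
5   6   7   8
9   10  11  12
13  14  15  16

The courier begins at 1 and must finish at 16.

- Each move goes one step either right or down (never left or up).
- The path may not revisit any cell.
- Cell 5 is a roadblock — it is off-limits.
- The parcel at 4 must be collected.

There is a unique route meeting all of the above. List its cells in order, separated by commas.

1, 2, 3, 4, 8, 12, 16

Moves only go right or down, so the column and row indices never decrease.
Route from 1: right 3 to 4, down 3 to 16 — 6 moves in all.
Check: all required cells visited.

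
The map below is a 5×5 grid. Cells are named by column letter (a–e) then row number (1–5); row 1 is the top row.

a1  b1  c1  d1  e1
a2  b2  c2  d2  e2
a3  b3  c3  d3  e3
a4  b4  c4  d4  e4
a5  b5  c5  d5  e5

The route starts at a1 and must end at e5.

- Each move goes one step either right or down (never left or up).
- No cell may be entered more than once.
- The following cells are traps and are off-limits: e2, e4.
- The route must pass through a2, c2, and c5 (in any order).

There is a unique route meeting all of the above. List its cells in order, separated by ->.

Moves only go right or down, so the column and row indices never decrease.
Route from a1: down 1 to a2, right 2 to c2, down 3 to c5, right 2 to e5 — 8 moves in all.
Check: all required cells visited.

a1 -> a2 -> b2 -> c2 -> c3 -> c4 -> c5 -> d5 -> e5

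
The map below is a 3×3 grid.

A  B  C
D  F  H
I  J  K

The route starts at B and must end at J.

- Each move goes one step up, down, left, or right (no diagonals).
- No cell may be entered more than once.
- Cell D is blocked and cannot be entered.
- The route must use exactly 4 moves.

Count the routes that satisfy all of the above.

Need simple routes of exactly 4 moves from B to J (Manhattan distance 2, so 1 moves are spent on a detour and 1 undoing it).
Enumerating: B F H K J | B C H K J | B C H F J.
That gives 3 routes.

3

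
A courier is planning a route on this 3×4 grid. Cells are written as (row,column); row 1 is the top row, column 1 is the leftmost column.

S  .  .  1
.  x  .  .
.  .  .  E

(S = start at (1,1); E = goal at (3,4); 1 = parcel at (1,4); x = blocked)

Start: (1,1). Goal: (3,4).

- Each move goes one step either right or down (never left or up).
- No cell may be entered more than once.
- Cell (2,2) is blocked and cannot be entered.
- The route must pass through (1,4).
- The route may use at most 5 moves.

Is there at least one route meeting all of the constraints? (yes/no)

yes

One route that works: (1,1) → (1,2) → (1,3) → (1,4) → (2,4) → (3,4).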